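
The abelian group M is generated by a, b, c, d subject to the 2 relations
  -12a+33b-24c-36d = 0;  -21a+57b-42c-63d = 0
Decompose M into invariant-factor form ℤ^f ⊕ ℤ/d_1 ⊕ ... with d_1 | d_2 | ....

rank_ℚ(R)=2; free=4−2=2
SNF(R) diag = [3, 3] → torsion [3, 3]

Answer: M ≅ ℤ^2 ⊕ ℤ/3 ⊕ ℤ/3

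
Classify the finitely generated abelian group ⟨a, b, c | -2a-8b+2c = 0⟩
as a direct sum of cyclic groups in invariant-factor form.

rank_ℚ(R)=1; free=3−1=2
SNF(R) diag = [2] → torsion [2]

Answer: M ≅ ℤ^2 ⊕ ℤ/2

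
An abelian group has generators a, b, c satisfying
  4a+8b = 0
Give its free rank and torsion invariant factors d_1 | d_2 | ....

rank_ℚ(R)=1; free=3−1=2
SNF(R) diag = [4] → torsion [4]

Answer: M ≅ ℤ^2 ⊕ ℤ/4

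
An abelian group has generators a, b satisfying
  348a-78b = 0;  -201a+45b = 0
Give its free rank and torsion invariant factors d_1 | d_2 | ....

rank_ℚ(R)=2; free=2−2=0
SNF(R) diag = [3, 6] → torsion [3, 6]

Answer: M ≅ ℤ/3 ⊕ ℤ/6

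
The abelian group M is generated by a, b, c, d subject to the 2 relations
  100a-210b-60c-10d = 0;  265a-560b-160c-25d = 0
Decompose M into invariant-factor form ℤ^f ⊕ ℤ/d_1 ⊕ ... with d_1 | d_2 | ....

Answer: M ≅ ℤ^2 ⊕ ℤ/5 ⊕ ℤ/10

Derivation:
rank_ℚ(R)=2; free=4−2=2
SNF(R) diag = [5, 10] → torsion [5, 10]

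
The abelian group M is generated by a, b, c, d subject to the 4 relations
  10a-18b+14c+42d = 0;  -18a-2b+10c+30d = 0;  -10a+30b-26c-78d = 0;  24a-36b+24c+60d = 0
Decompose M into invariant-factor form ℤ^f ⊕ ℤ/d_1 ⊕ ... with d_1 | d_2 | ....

Answer: M ≅ ℤ/2 ⊕ ℤ/4 ⊕ ℤ/12 ⊕ ℤ/12

Derivation:
rank_ℚ(R)=4; free=4−4=0
SNF(R) diag = [2, 4, 12, 12] → torsion [2, 4, 12, 12]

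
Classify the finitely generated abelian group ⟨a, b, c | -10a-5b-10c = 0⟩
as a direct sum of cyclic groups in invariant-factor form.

rank_ℚ(R)=1; free=3−1=2
SNF(R) diag = [5] → torsion [5]

Answer: M ≅ ℤ^2 ⊕ ℤ/5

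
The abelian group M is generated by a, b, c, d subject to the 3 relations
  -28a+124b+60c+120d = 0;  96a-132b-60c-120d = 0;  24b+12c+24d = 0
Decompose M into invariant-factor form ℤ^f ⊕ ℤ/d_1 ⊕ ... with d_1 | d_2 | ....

rank_ℚ(R)=3; free=4−3=1
SNF(R) diag = [4, 12, 12] → torsion [4, 12, 12]

Answer: M ≅ ℤ^1 ⊕ ℤ/4 ⊕ ℤ/12 ⊕ ℤ/12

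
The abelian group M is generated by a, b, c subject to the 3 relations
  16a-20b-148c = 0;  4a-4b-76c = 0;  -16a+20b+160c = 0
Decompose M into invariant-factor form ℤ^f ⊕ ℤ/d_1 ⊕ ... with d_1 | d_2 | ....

rank_ℚ(R)=3; free=3−3=0
SNF(R) diag = [4, 4, 12] → torsion [4, 4, 12]

Answer: M ≅ ℤ/4 ⊕ ℤ/4 ⊕ ℤ/12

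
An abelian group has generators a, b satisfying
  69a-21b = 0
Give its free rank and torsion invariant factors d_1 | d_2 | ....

rank_ℚ(R)=1; free=2−1=1
SNF(R) diag = [3] → torsion [3]

Answer: M ≅ ℤ^1 ⊕ ℤ/3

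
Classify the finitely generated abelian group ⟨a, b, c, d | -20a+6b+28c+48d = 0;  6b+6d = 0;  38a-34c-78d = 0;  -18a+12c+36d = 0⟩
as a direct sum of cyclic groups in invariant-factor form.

rank_ℚ(R)=4; free=4−4=0
SNF(R) diag = [2, 6, 6, 18] → torsion [2, 6, 6, 18]

Answer: M ≅ ℤ/2 ⊕ ℤ/6 ⊕ ℤ/6 ⊕ ℤ/18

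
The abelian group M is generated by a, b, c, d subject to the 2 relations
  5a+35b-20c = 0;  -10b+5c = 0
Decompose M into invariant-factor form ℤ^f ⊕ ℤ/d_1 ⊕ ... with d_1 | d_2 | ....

Answer: M ≅ ℤ^2 ⊕ ℤ/5 ⊕ ℤ/5

Derivation:
rank_ℚ(R)=2; free=4−2=2
SNF(R) diag = [5, 5] → torsion [5, 5]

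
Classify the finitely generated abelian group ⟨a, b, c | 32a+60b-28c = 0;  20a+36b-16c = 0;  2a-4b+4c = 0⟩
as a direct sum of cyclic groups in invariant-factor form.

Answer: M ≅ ℤ/2 ⊕ ℤ/4 ⊕ ℤ/12

Derivation:
rank_ℚ(R)=3; free=3−3=0
SNF(R) diag = [2, 4, 12] → torsion [2, 4, 12]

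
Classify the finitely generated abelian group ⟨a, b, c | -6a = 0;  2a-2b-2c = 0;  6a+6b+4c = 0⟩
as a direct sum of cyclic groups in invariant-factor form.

Answer: M ≅ ℤ/2 ⊕ ℤ/2 ⊕ ℤ/6

Derivation:
rank_ℚ(R)=3; free=3−3=0
SNF(R) diag = [2, 2, 6] → torsion [2, 2, 6]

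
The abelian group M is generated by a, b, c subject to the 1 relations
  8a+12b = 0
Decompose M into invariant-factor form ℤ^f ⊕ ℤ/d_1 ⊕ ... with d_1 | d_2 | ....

Answer: M ≅ ℤ^2 ⊕ ℤ/4

Derivation:
rank_ℚ(R)=1; free=3−1=2
SNF(R) diag = [4] → torsion [4]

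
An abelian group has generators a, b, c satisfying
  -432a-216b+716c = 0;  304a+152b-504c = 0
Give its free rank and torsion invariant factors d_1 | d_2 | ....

rank_ℚ(R)=2; free=3−2=1
SNF(R) diag = [4, 8] → torsion [4, 8]

Answer: M ≅ ℤ^1 ⊕ ℤ/4 ⊕ ℤ/8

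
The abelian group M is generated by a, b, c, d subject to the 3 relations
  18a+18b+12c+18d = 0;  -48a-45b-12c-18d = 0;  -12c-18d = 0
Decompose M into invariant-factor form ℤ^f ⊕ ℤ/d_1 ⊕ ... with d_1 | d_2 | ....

Answer: M ≅ ℤ^1 ⊕ ℤ/3 ⊕ ℤ/6 ⊕ ℤ/18

Derivation:
rank_ℚ(R)=3; free=4−3=1
SNF(R) diag = [3, 6, 18] → torsion [3, 6, 18]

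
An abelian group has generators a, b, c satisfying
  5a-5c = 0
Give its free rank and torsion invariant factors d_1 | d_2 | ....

Answer: M ≅ ℤ^2 ⊕ ℤ/5

Derivation:
rank_ℚ(R)=1; free=3−1=2
SNF(R) diag = [5] → torsion [5]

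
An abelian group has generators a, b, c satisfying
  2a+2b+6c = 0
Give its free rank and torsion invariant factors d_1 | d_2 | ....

rank_ℚ(R)=1; free=3−1=2
SNF(R) diag = [2] → torsion [2]

Answer: M ≅ ℤ^2 ⊕ ℤ/2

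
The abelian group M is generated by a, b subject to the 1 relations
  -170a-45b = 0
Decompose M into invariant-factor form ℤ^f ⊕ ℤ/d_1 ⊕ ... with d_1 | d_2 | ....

Answer: M ≅ ℤ^1 ⊕ ℤ/5

Derivation:
rank_ℚ(R)=1; free=2−1=1
SNF(R) diag = [5] → torsion [5]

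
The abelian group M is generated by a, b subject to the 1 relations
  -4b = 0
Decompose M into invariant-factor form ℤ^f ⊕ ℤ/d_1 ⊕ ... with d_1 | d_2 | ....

Answer: M ≅ ℤ^1 ⊕ ℤ/4

Derivation:
rank_ℚ(R)=1; free=2−1=1
SNF(R) diag = [4] → torsion [4]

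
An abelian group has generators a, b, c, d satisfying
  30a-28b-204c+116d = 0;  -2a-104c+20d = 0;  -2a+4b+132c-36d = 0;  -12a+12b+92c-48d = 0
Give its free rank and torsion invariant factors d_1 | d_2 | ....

rank_ℚ(R)=4; free=4−4=0
SNF(R) diag = [2, 4, 8, 24] → torsion [2, 4, 8, 24]

Answer: M ≅ ℤ/2 ⊕ ℤ/4 ⊕ ℤ/8 ⊕ ℤ/24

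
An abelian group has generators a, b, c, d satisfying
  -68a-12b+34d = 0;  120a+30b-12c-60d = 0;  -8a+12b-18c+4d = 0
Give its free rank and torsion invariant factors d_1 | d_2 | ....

Answer: M ≅ ℤ^1 ⊕ ℤ/2 ⊕ ℤ/6 ⊕ ℤ/6

Derivation:
rank_ℚ(R)=3; free=4−3=1
SNF(R) diag = [2, 6, 6] → torsion [2, 6, 6]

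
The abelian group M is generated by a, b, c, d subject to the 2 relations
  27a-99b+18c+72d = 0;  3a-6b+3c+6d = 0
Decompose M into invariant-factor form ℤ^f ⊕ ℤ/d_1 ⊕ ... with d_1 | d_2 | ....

Answer: M ≅ ℤ^2 ⊕ ℤ/3 ⊕ ℤ/9

Derivation:
rank_ℚ(R)=2; free=4−2=2
SNF(R) diag = [3, 9] → torsion [3, 9]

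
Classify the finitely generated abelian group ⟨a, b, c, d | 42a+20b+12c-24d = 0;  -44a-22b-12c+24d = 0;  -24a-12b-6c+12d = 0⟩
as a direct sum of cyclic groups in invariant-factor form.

rank_ℚ(R)=3; free=4−3=1
SNF(R) diag = [2, 2, 6] → torsion [2, 2, 6]

Answer: M ≅ ℤ^1 ⊕ ℤ/2 ⊕ ℤ/2 ⊕ ℤ/6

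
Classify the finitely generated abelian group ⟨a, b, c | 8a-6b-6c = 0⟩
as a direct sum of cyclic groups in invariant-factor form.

Answer: M ≅ ℤ^2 ⊕ ℤ/2

Derivation:
rank_ℚ(R)=1; free=3−1=2
SNF(R) diag = [2] → torsion [2]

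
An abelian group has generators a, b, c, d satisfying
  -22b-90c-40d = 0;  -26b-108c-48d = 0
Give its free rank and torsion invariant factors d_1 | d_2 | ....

Answer: M ≅ ℤ^2 ⊕ ℤ/2 ⊕ ℤ/2

Derivation:
rank_ℚ(R)=2; free=4−2=2
SNF(R) diag = [2, 2] → torsion [2, 2]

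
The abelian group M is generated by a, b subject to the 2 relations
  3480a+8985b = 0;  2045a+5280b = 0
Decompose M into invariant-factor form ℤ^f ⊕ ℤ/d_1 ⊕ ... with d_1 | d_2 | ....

rank_ℚ(R)=2; free=2−2=0
SNF(R) diag = [5, 15] → torsion [5, 15]

Answer: M ≅ ℤ/5 ⊕ ℤ/15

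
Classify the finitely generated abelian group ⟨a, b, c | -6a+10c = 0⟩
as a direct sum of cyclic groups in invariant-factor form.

Answer: M ≅ ℤ^2 ⊕ ℤ/2

Derivation:
rank_ℚ(R)=1; free=3−1=2
SNF(R) diag = [2] → torsion [2]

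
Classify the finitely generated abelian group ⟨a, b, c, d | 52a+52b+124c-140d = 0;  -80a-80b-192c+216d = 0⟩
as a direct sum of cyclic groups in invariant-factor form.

Answer: M ≅ ℤ^2 ⊕ ℤ/4 ⊕ ℤ/8

Derivation:
rank_ℚ(R)=2; free=4−2=2
SNF(R) diag = [4, 8] → torsion [4, 8]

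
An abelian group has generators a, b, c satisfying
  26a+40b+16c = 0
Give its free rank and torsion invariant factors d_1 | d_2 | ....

Answer: M ≅ ℤ^2 ⊕ ℤ/2

Derivation:
rank_ℚ(R)=1; free=3−1=2
SNF(R) diag = [2] → torsion [2]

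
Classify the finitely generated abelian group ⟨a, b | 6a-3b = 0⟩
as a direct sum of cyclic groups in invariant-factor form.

rank_ℚ(R)=1; free=2−1=1
SNF(R) diag = [3] → torsion [3]

Answer: M ≅ ℤ^1 ⊕ ℤ/3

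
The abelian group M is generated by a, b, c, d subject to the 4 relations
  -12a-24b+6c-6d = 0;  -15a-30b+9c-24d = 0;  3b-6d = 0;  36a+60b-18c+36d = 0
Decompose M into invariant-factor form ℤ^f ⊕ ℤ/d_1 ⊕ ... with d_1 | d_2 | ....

Answer: M ≅ ℤ/3 ⊕ ℤ/3 ⊕ ℤ/6 ⊕ ℤ/6

Derivation:
rank_ℚ(R)=4; free=4−4=0
SNF(R) diag = [3, 3, 6, 6] → torsion [3, 3, 6, 6]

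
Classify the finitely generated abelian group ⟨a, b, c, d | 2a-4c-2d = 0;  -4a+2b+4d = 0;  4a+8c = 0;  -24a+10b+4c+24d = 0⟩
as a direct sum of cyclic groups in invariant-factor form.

rank_ℚ(R)=4; free=4−4=0
SNF(R) diag = [2, 2, 4, 4] → torsion [2, 2, 4, 4]

Answer: M ≅ ℤ/2 ⊕ ℤ/2 ⊕ ℤ/4 ⊕ ℤ/4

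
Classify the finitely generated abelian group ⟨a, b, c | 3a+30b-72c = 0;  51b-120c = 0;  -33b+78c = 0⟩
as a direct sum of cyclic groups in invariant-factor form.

Answer: M ≅ ℤ/3 ⊕ ℤ/3 ⊕ ℤ/6

Derivation:
rank_ℚ(R)=3; free=3−3=0
SNF(R) diag = [3, 3, 6] → torsion [3, 3, 6]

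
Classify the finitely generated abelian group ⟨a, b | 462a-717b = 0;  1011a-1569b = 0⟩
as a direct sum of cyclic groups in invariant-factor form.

Answer: M ≅ ℤ/3 ⊕ ℤ/3

Derivation:
rank_ℚ(R)=2; free=2−2=0
SNF(R) diag = [3, 3] → torsion [3, 3]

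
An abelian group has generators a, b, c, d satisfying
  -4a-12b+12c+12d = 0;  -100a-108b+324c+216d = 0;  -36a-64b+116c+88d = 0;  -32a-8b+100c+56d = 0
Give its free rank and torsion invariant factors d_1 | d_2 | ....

rank_ℚ(R)=4; free=4−4=0
SNF(R) diag = [4, 4, 12, 36] → torsion [4, 4, 12, 36]

Answer: M ≅ ℤ/4 ⊕ ℤ/4 ⊕ ℤ/12 ⊕ ℤ/36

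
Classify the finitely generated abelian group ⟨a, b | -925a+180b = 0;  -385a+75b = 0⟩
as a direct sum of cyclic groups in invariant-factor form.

rank_ℚ(R)=2; free=2−2=0
SNF(R) diag = [5, 15] → torsion [5, 15]

Answer: M ≅ ℤ/5 ⊕ ℤ/15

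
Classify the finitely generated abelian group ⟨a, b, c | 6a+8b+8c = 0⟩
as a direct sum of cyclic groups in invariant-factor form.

Answer: M ≅ ℤ^2 ⊕ ℤ/2

Derivation:
rank_ℚ(R)=1; free=3−1=2
SNF(R) diag = [2] → torsion [2]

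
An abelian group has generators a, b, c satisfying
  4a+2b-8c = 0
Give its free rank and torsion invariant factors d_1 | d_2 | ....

rank_ℚ(R)=1; free=3−1=2
SNF(R) diag = [2] → torsion [2]

Answer: M ≅ ℤ^2 ⊕ ℤ/2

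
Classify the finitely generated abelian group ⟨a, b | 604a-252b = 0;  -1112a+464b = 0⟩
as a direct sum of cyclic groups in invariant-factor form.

Answer: M ≅ ℤ/4 ⊕ ℤ/8

Derivation:
rank_ℚ(R)=2; free=2−2=0
SNF(R) diag = [4, 8] → torsion [4, 8]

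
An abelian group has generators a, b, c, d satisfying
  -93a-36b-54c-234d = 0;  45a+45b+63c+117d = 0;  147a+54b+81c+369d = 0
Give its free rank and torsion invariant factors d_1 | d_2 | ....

rank_ℚ(R)=3; free=4−3=1
SNF(R) diag = [3, 9, 9] → torsion [3, 9, 9]

Answer: M ≅ ℤ^1 ⊕ ℤ/3 ⊕ ℤ/9 ⊕ ℤ/9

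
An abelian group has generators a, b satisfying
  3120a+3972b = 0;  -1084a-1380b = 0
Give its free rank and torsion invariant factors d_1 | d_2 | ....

Answer: M ≅ ℤ/4 ⊕ ℤ/12

Derivation:
rank_ℚ(R)=2; free=2−2=0
SNF(R) diag = [4, 12] → torsion [4, 12]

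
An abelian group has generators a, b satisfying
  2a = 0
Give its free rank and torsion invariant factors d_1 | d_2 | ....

rank_ℚ(R)=1; free=2−1=1
SNF(R) diag = [2] → torsion [2]

Answer: M ≅ ℤ^1 ⊕ ℤ/2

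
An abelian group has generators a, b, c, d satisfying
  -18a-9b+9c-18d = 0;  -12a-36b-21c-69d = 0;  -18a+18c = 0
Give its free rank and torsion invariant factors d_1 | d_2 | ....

Answer: M ≅ ℤ^1 ⊕ ℤ/3 ⊕ ℤ/9 ⊕ ℤ/18

Derivation:
rank_ℚ(R)=3; free=4−3=1
SNF(R) diag = [3, 9, 18] → torsion [3, 9, 18]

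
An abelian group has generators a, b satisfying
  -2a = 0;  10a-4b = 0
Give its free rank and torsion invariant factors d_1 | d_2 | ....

rank_ℚ(R)=2; free=2−2=0
SNF(R) diag = [2, 4] → torsion [2, 4]

Answer: M ≅ ℤ/2 ⊕ ℤ/4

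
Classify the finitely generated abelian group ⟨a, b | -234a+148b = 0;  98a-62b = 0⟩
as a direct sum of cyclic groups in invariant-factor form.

Answer: M ≅ ℤ/2 ⊕ ℤ/2

Derivation:
rank_ℚ(R)=2; free=2−2=0
SNF(R) diag = [2, 2] → torsion [2, 2]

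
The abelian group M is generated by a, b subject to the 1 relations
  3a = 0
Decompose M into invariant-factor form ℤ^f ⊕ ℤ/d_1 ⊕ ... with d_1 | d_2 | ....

Answer: M ≅ ℤ^1 ⊕ ℤ/3

Derivation:
rank_ℚ(R)=1; free=2−1=1
SNF(R) diag = [3] → torsion [3]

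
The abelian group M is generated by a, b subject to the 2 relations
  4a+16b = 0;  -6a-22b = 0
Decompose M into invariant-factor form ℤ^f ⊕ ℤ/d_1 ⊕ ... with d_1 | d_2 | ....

Answer: M ≅ ℤ/2 ⊕ ℤ/4

Derivation:
rank_ℚ(R)=2; free=2−2=0
SNF(R) diag = [2, 4] → torsion [2, 4]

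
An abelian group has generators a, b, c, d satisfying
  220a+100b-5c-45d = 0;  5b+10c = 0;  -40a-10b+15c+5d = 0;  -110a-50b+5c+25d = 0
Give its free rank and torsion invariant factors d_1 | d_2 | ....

Answer: M ≅ ℤ/5 ⊕ ℤ/5 ⊕ ℤ/10 ⊕ ℤ/10

Derivation:
rank_ℚ(R)=4; free=4−4=0
SNF(R) diag = [5, 5, 10, 10] → torsion [5, 5, 10, 10]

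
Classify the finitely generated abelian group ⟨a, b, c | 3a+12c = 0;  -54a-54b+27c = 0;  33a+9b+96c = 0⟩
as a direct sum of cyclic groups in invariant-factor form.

Answer: M ≅ ℤ/3 ⊕ ℤ/9 ⊕ ℤ/27

Derivation:
rank_ℚ(R)=3; free=3−3=0
SNF(R) diag = [3, 9, 27] → torsion [3, 9, 27]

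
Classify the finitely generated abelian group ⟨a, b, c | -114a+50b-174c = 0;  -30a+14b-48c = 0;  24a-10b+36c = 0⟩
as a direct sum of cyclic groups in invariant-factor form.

rank_ℚ(R)=3; free=3−3=0
SNF(R) diag = [2, 6, 6] → torsion [2, 6, 6]

Answer: M ≅ ℤ/2 ⊕ ℤ/6 ⊕ ℤ/6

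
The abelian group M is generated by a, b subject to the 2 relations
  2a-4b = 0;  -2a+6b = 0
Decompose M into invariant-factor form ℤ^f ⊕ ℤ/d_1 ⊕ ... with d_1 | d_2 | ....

Answer: M ≅ ℤ/2 ⊕ ℤ/2

Derivation:
rank_ℚ(R)=2; free=2−2=0
SNF(R) diag = [2, 2] → torsion [2, 2]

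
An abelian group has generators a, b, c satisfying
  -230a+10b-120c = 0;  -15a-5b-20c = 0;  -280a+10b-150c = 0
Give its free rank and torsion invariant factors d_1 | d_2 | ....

Answer: M ≅ ℤ/5 ⊕ ℤ/10 ⊕ ℤ/20

Derivation:
rank_ℚ(R)=3; free=3−3=0
SNF(R) diag = [5, 10, 20] → torsion [5, 10, 20]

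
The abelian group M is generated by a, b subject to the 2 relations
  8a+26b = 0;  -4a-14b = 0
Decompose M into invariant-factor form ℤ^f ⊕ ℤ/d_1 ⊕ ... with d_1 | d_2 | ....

rank_ℚ(R)=2; free=2−2=0
SNF(R) diag = [2, 4] → torsion [2, 4]

Answer: M ≅ ℤ/2 ⊕ ℤ/4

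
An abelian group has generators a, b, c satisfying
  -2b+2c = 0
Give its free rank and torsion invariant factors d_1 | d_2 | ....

Answer: M ≅ ℤ^2 ⊕ ℤ/2

Derivation:
rank_ℚ(R)=1; free=3−1=2
SNF(R) diag = [2] → torsion [2]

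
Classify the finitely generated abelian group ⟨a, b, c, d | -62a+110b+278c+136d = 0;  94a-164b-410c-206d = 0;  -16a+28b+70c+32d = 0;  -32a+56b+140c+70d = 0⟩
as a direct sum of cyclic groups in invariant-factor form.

Answer: M ≅ ℤ/2 ⊕ ℤ/2 ⊕ ℤ/6 ⊕ ℤ/6

Derivation:
rank_ℚ(R)=4; free=4−4=0
SNF(R) diag = [2, 2, 6, 6] → torsion [2, 2, 6, 6]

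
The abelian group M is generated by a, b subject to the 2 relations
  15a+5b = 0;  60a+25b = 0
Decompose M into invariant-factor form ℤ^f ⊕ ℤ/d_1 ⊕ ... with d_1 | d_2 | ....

rank_ℚ(R)=2; free=2−2=0
SNF(R) diag = [5, 15] → torsion [5, 15]

Answer: M ≅ ℤ/5 ⊕ ℤ/15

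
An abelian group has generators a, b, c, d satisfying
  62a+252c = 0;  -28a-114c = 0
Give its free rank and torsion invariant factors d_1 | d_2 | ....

Answer: M ≅ ℤ^2 ⊕ ℤ/2 ⊕ ℤ/6

Derivation:
rank_ℚ(R)=2; free=4−2=2
SNF(R) diag = [2, 6] → torsion [2, 6]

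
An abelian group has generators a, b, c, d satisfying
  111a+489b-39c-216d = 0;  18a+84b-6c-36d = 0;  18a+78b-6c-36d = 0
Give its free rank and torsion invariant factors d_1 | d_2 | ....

rank_ℚ(R)=3; free=4−3=1
SNF(R) diag = [3, 6, 12] → torsion [3, 6, 12]

Answer: M ≅ ℤ^1 ⊕ ℤ/3 ⊕ ℤ/6 ⊕ ℤ/12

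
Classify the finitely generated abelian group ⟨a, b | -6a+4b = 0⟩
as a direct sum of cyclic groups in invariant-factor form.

rank_ℚ(R)=1; free=2−1=1
SNF(R) diag = [2] → torsion [2]

Answer: M ≅ ℤ^1 ⊕ ℤ/2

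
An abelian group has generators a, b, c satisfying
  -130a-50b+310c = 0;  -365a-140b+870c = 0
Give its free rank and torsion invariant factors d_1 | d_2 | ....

rank_ℚ(R)=2; free=3−2=1
SNF(R) diag = [5, 10] → torsion [5, 10]

Answer: M ≅ ℤ^1 ⊕ ℤ/5 ⊕ ℤ/10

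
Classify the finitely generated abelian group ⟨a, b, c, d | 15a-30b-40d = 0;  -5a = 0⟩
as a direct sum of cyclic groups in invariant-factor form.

Answer: M ≅ ℤ^2 ⊕ ℤ/5 ⊕ ℤ/10

Derivation:
rank_ℚ(R)=2; free=4−2=2
SNF(R) diag = [5, 10] → torsion [5, 10]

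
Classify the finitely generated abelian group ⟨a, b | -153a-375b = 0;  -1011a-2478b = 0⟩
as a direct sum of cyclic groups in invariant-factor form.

rank_ℚ(R)=2; free=2−2=0
SNF(R) diag = [3, 3] → torsion [3, 3]

Answer: M ≅ ℤ/3 ⊕ ℤ/3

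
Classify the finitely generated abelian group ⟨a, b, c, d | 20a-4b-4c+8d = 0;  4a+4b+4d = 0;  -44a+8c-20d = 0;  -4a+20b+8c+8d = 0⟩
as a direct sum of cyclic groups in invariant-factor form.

rank_ℚ(R)=4; free=4−4=0
SNF(R) diag = [4, 4, 4, 12] → torsion [4, 4, 4, 12]

Answer: M ≅ ℤ/4 ⊕ ℤ/4 ⊕ ℤ/4 ⊕ ℤ/12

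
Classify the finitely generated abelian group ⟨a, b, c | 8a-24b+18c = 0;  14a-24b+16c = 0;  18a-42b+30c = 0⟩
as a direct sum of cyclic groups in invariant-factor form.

rank_ℚ(R)=3; free=3−3=0
SNF(R) diag = [2, 2, 6] → torsion [2, 2, 6]

Answer: M ≅ ℤ/2 ⊕ ℤ/2 ⊕ ℤ/6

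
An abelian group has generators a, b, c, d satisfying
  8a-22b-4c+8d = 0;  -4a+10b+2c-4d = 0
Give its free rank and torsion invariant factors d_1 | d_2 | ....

Answer: M ≅ ℤ^2 ⊕ ℤ/2 ⊕ ℤ/2

Derivation:
rank_ℚ(R)=2; free=4−2=2
SNF(R) diag = [2, 2] → torsion [2, 2]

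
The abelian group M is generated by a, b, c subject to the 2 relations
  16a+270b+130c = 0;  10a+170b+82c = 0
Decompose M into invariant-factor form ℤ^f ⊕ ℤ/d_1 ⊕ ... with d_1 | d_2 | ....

Answer: M ≅ ℤ^1 ⊕ ℤ/2 ⊕ ℤ/2

Derivation:
rank_ℚ(R)=2; free=3−2=1
SNF(R) diag = [2, 2] → torsion [2, 2]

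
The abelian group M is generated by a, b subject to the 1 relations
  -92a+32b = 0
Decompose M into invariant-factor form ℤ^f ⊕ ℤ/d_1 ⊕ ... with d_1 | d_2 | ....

rank_ℚ(R)=1; free=2−1=1
SNF(R) diag = [4] → torsion [4]

Answer: M ≅ ℤ^1 ⊕ ℤ/4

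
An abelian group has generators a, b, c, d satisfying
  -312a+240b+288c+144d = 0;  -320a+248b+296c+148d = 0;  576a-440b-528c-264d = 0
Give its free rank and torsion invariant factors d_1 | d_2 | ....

rank_ℚ(R)=3; free=4−3=1
SNF(R) diag = [4, 8, 24] → torsion [4, 8, 24]

Answer: M ≅ ℤ^1 ⊕ ℤ/4 ⊕ ℤ/8 ⊕ ℤ/24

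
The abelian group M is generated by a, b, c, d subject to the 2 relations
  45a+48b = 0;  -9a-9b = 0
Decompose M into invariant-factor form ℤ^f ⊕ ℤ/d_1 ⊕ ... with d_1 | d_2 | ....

rank_ℚ(R)=2; free=4−2=2
SNF(R) diag = [3, 9] → torsion [3, 9]

Answer: M ≅ ℤ^2 ⊕ ℤ/3 ⊕ ℤ/9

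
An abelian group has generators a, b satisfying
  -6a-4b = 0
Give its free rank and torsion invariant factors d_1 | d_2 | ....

Answer: M ≅ ℤ^1 ⊕ ℤ/2

Derivation:
rank_ℚ(R)=1; free=2−1=1
SNF(R) diag = [2] → torsion [2]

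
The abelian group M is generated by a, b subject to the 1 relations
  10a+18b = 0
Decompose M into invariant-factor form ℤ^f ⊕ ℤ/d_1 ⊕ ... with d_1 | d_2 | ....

rank_ℚ(R)=1; free=2−1=1
SNF(R) diag = [2] → torsion [2]

Answer: M ≅ ℤ^1 ⊕ ℤ/2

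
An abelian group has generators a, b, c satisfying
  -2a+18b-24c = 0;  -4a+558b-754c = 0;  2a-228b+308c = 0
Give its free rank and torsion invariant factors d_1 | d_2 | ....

rank_ℚ(R)=3; free=3−3=0
SNF(R) diag = [2, 2, 6] → torsion [2, 2, 6]

Answer: M ≅ ℤ/2 ⊕ ℤ/2 ⊕ ℤ/6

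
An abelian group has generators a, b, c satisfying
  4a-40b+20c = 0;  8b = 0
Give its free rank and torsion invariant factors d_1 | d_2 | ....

Answer: M ≅ ℤ^1 ⊕ ℤ/4 ⊕ ℤ/8

Derivation:
rank_ℚ(R)=2; free=3−2=1
SNF(R) diag = [4, 8] → torsion [4, 8]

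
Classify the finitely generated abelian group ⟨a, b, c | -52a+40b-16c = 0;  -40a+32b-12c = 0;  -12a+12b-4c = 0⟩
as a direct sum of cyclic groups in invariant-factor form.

Answer: M ≅ ℤ/4 ⊕ ℤ/4 ⊕ ℤ/4

Derivation:
rank_ℚ(R)=3; free=3−3=0
SNF(R) diag = [4, 4, 4] → torsion [4, 4, 4]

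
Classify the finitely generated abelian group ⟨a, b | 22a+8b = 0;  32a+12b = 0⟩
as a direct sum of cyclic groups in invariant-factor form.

rank_ℚ(R)=2; free=2−2=0
SNF(R) diag = [2, 4] → torsion [2, 4]

Answer: M ≅ ℤ/2 ⊕ ℤ/4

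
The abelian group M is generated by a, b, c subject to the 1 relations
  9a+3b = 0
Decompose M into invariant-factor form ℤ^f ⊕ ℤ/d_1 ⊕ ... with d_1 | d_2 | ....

Answer: M ≅ ℤ^2 ⊕ ℤ/3

Derivation:
rank_ℚ(R)=1; free=3−1=2
SNF(R) diag = [3] → torsion [3]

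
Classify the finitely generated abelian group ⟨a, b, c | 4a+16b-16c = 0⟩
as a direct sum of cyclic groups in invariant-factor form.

rank_ℚ(R)=1; free=3−1=2
SNF(R) diag = [4] → torsion [4]

Answer: M ≅ ℤ^2 ⊕ ℤ/4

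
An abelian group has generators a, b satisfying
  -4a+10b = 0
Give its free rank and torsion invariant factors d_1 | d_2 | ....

Answer: M ≅ ℤ^1 ⊕ ℤ/2

Derivation:
rank_ℚ(R)=1; free=2−1=1
SNF(R) diag = [2] → torsion [2]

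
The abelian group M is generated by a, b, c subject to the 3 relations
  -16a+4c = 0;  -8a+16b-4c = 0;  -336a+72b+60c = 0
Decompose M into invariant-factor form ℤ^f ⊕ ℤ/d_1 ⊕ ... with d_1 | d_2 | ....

Answer: M ≅ ℤ/4 ⊕ ℤ/8 ⊕ ℤ/24

Derivation:
rank_ℚ(R)=3; free=3−3=0
SNF(R) diag = [4, 8, 24] → torsion [4, 8, 24]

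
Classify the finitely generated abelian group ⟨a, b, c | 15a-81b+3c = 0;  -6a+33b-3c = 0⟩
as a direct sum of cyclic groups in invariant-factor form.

rank_ℚ(R)=2; free=3−2=1
SNF(R) diag = [3, 3] → torsion [3, 3]

Answer: M ≅ ℤ^1 ⊕ ℤ/3 ⊕ ℤ/3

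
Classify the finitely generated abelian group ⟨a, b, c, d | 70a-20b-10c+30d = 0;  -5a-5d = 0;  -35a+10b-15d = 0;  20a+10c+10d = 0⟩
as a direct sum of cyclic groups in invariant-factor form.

Answer: M ≅ ℤ/5 ⊕ ℤ/10 ⊕ ℤ/10 ⊕ ℤ/10

Derivation:
rank_ℚ(R)=4; free=4−4=0
SNF(R) diag = [5, 10, 10, 10] → torsion [5, 10, 10, 10]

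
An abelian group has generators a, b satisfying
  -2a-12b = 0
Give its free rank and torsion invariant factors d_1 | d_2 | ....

rank_ℚ(R)=1; free=2−1=1
SNF(R) diag = [2] → torsion [2]

Answer: M ≅ ℤ^1 ⊕ ℤ/2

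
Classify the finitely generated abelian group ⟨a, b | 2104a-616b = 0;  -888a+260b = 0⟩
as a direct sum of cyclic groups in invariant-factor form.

rank_ℚ(R)=2; free=2−2=0
SNF(R) diag = [4, 8] → torsion [4, 8]

Answer: M ≅ ℤ/4 ⊕ ℤ/8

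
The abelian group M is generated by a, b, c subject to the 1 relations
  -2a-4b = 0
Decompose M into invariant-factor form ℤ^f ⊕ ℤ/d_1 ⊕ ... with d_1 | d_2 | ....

rank_ℚ(R)=1; free=3−1=2
SNF(R) diag = [2] → torsion [2]

Answer: M ≅ ℤ^2 ⊕ ℤ/2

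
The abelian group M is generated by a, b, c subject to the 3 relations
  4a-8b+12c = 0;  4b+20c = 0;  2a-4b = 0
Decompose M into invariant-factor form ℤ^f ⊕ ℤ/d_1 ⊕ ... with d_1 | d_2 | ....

Answer: M ≅ ℤ/2 ⊕ ℤ/4 ⊕ ℤ/12

Derivation:
rank_ℚ(R)=3; free=3−3=0
SNF(R) diag = [2, 4, 12] → torsion [2, 4, 12]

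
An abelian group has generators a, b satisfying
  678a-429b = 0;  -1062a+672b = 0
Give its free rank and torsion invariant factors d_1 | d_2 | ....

rank_ℚ(R)=2; free=2−2=0
SNF(R) diag = [3, 6] → torsion [3, 6]

Answer: M ≅ ℤ/3 ⊕ ℤ/6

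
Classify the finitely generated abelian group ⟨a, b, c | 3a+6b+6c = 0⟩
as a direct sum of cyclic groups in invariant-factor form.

rank_ℚ(R)=1; free=3−1=2
SNF(R) diag = [3] → torsion [3]

Answer: M ≅ ℤ^2 ⊕ ℤ/3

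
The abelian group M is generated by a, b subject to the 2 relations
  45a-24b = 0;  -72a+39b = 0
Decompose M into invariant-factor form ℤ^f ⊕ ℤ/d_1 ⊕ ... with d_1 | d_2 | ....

Answer: M ≅ ℤ/3 ⊕ ℤ/9

Derivation:
rank_ℚ(R)=2; free=2−2=0
SNF(R) diag = [3, 9] → torsion [3, 9]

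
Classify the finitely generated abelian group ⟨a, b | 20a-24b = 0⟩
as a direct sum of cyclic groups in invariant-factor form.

rank_ℚ(R)=1; free=2−1=1
SNF(R) diag = [4] → torsion [4]

Answer: M ≅ ℤ^1 ⊕ ℤ/4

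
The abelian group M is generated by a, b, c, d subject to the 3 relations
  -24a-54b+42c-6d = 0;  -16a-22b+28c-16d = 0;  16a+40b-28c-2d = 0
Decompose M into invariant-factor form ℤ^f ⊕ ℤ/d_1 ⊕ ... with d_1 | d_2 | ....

rank_ℚ(R)=3; free=4−3=1
SNF(R) diag = [2, 6, 18] → torsion [2, 6, 18]

Answer: M ≅ ℤ^1 ⊕ ℤ/2 ⊕ ℤ/6 ⊕ ℤ/18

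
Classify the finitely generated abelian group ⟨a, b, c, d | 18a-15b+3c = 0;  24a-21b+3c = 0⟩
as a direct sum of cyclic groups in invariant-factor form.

rank_ℚ(R)=2; free=4−2=2
SNF(R) diag = [3, 6] → torsion [3, 6]

Answer: M ≅ ℤ^2 ⊕ ℤ/3 ⊕ ℤ/6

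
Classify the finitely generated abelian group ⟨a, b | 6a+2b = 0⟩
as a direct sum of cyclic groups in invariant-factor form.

rank_ℚ(R)=1; free=2−1=1
SNF(R) diag = [2] → torsion [2]

Answer: M ≅ ℤ^1 ⊕ ℤ/2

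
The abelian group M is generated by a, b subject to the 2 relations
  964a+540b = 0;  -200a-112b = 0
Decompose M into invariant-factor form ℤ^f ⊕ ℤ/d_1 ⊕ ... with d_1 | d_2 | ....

rank_ℚ(R)=2; free=2−2=0
SNF(R) diag = [4, 8] → torsion [4, 8]

Answer: M ≅ ℤ/4 ⊕ ℤ/8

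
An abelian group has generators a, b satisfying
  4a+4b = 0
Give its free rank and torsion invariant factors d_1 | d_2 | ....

rank_ℚ(R)=1; free=2−1=1
SNF(R) diag = [4] → torsion [4]

Answer: M ≅ ℤ^1 ⊕ ℤ/4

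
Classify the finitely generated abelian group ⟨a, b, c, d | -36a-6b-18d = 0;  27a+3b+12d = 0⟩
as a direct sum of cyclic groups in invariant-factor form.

rank_ℚ(R)=2; free=4−2=2
SNF(R) diag = [3, 6] → torsion [3, 6]

Answer: M ≅ ℤ^2 ⊕ ℤ/3 ⊕ ℤ/6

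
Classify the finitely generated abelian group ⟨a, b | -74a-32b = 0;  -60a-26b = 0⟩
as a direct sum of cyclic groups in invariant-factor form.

rank_ℚ(R)=2; free=2−2=0
SNF(R) diag = [2, 2] → torsion [2, 2]

Answer: M ≅ ℤ/2 ⊕ ℤ/2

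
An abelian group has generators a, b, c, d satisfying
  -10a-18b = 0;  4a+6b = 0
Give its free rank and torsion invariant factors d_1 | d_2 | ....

Answer: M ≅ ℤ^2 ⊕ ℤ/2 ⊕ ℤ/6

Derivation:
rank_ℚ(R)=2; free=4−2=2
SNF(R) diag = [2, 6] → torsion [2, 6]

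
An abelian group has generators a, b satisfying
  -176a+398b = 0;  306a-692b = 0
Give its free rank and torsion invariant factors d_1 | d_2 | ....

rank_ℚ(R)=2; free=2−2=0
SNF(R) diag = [2, 2] → torsion [2, 2]

Answer: M ≅ ℤ/2 ⊕ ℤ/2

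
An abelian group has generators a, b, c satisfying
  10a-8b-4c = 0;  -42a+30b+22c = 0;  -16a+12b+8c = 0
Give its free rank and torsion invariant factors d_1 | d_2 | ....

rank_ℚ(R)=3; free=3−3=0
SNF(R) diag = [2, 2, 4] → torsion [2, 2, 4]

Answer: M ≅ ℤ/2 ⊕ ℤ/2 ⊕ ℤ/4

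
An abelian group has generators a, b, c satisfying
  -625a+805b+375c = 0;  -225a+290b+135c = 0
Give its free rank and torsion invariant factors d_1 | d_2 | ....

rank_ℚ(R)=2; free=3−2=1
SNF(R) diag = [5, 5] → torsion [5, 5]

Answer: M ≅ ℤ^1 ⊕ ℤ/5 ⊕ ℤ/5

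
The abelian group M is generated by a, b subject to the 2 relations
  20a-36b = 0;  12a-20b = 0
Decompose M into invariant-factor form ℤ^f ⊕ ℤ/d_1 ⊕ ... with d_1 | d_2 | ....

rank_ℚ(R)=2; free=2−2=0
SNF(R) diag = [4, 8] → torsion [4, 8]

Answer: M ≅ ℤ/4 ⊕ ℤ/8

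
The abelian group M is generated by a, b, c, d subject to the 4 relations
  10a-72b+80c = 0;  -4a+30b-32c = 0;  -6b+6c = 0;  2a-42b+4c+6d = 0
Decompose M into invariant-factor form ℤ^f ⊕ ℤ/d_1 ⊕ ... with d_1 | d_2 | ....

rank_ℚ(R)=4; free=4−4=0
SNF(R) diag = [2, 6, 6, 6] → torsion [2, 6, 6, 6]

Answer: M ≅ ℤ/2 ⊕ ℤ/6 ⊕ ℤ/6 ⊕ ℤ/6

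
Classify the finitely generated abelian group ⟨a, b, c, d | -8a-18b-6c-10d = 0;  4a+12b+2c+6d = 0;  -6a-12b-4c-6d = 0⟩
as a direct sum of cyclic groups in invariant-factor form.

rank_ℚ(R)=3; free=4−3=1
SNF(R) diag = [2, 2, 2] → torsion [2, 2, 2]

Answer: M ≅ ℤ^1 ⊕ ℤ/2 ⊕ ℤ/2 ⊕ ℤ/2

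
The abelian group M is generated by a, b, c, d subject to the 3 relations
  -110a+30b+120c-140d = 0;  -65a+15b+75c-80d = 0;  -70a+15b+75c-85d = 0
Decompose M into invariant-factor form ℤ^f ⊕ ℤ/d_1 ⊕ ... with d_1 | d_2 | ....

rank_ℚ(R)=3; free=4−3=1
SNF(R) diag = [5, 15, 30] → torsion [5, 15, 30]

Answer: M ≅ ℤ^1 ⊕ ℤ/5 ⊕ ℤ/15 ⊕ ℤ/30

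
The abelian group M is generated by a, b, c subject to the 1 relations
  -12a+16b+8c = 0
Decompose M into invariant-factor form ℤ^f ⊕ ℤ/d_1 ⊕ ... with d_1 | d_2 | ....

rank_ℚ(R)=1; free=3−1=2
SNF(R) diag = [4] → torsion [4]

Answer: M ≅ ℤ^2 ⊕ ℤ/4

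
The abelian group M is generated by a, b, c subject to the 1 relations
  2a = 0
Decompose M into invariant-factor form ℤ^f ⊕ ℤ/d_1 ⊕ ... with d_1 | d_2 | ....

rank_ℚ(R)=1; free=3−1=2
SNF(R) diag = [2] → torsion [2]

Answer: M ≅ ℤ^2 ⊕ ℤ/2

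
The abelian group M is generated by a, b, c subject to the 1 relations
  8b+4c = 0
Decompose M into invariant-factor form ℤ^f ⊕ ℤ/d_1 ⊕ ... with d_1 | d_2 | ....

Answer: M ≅ ℤ^2 ⊕ ℤ/4

Derivation:
rank_ℚ(R)=1; free=3−1=2
SNF(R) diag = [4] → torsion [4]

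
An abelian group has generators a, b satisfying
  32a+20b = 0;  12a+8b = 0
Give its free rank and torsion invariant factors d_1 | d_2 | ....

Answer: M ≅ ℤ/4 ⊕ ℤ/4

Derivation:
rank_ℚ(R)=2; free=2−2=0
SNF(R) diag = [4, 4] → torsion [4, 4]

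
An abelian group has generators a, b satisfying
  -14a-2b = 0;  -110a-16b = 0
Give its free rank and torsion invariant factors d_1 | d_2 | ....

rank_ℚ(R)=2; free=2−2=0
SNF(R) diag = [2, 2] → torsion [2, 2]

Answer: M ≅ ℤ/2 ⊕ ℤ/2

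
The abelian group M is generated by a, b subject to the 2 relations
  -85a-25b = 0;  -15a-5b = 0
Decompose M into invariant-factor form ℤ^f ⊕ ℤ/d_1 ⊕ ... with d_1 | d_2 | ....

Answer: M ≅ ℤ/5 ⊕ ℤ/10

Derivation:
rank_ℚ(R)=2; free=2−2=0
SNF(R) diag = [5, 10] → torsion [5, 10]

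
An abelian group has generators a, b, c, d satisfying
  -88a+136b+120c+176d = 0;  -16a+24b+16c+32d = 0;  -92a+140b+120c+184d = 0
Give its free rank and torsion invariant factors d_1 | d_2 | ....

Answer: M ≅ ℤ^1 ⊕ ℤ/4 ⊕ ℤ/8 ⊕ ℤ/24

Derivation:
rank_ℚ(R)=3; free=4−3=1
SNF(R) diag = [4, 8, 24] → torsion [4, 8, 24]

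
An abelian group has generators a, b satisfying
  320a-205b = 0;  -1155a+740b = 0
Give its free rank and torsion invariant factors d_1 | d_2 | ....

Answer: M ≅ ℤ/5 ⊕ ℤ/5

Derivation:
rank_ℚ(R)=2; free=2−2=0
SNF(R) diag = [5, 5] → torsion [5, 5]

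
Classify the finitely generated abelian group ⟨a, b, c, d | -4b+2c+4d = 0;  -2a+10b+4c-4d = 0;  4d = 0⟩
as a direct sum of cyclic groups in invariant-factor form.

rank_ℚ(R)=3; free=4−3=1
SNF(R) diag = [2, 2, 4] → torsion [2, 2, 4]

Answer: M ≅ ℤ^1 ⊕ ℤ/2 ⊕ ℤ/2 ⊕ ℤ/4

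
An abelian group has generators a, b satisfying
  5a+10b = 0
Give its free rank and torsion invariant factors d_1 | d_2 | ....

Answer: M ≅ ℤ^1 ⊕ ℤ/5

Derivation:
rank_ℚ(R)=1; free=2−1=1
SNF(R) diag = [5] → torsion [5]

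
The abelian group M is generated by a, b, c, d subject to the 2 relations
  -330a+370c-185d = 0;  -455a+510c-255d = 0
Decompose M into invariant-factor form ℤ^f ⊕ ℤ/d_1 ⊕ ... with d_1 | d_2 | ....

Answer: M ≅ ℤ^2 ⊕ ℤ/5 ⊕ ℤ/5

Derivation:
rank_ℚ(R)=2; free=4−2=2
SNF(R) diag = [5, 5] → torsion [5, 5]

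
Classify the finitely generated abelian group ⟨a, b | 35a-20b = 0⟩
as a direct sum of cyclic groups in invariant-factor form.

rank_ℚ(R)=1; free=2−1=1
SNF(R) diag = [5] → torsion [5]

Answer: M ≅ ℤ^1 ⊕ ℤ/5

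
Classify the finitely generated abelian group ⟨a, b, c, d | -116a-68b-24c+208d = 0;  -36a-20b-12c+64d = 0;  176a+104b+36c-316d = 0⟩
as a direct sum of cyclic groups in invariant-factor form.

rank_ℚ(R)=3; free=4−3=1
SNF(R) diag = [4, 4, 12] → torsion [4, 4, 12]

Answer: M ≅ ℤ^1 ⊕ ℤ/4 ⊕ ℤ/4 ⊕ ℤ/12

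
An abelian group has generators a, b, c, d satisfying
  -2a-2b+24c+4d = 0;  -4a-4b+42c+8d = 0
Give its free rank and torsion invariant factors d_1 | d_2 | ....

rank_ℚ(R)=2; free=4−2=2
SNF(R) diag = [2, 6] → torsion [2, 6]

Answer: M ≅ ℤ^2 ⊕ ℤ/2 ⊕ ℤ/6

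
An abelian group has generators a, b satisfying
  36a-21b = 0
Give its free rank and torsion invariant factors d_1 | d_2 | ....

Answer: M ≅ ℤ^1 ⊕ ℤ/3

Derivation:
rank_ℚ(R)=1; free=2−1=1
SNF(R) diag = [3] → torsion [3]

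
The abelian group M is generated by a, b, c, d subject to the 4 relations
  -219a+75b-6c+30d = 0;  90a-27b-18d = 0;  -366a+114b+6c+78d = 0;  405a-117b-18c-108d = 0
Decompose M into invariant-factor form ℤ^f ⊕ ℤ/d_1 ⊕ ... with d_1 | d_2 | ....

rank_ℚ(R)=4; free=4−4=0
SNF(R) diag = [3, 9, 18, 18] → torsion [3, 9, 18, 18]

Answer: M ≅ ℤ/3 ⊕ ℤ/9 ⊕ ℤ/18 ⊕ ℤ/18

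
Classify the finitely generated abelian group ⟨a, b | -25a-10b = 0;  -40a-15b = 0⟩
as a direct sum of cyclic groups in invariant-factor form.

Answer: M ≅ ℤ/5 ⊕ ℤ/5

Derivation:
rank_ℚ(R)=2; free=2−2=0
SNF(R) diag = [5, 5] → torsion [5, 5]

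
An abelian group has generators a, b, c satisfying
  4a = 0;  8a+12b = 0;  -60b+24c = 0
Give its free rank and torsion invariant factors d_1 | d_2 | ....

Answer: M ≅ ℤ/4 ⊕ ℤ/12 ⊕ ℤ/24

Derivation:
rank_ℚ(R)=3; free=3−3=0
SNF(R) diag = [4, 12, 24] → torsion [4, 12, 24]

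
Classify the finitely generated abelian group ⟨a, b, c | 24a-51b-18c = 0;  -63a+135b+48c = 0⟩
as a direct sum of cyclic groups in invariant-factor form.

rank_ℚ(R)=2; free=3−2=1
SNF(R) diag = [3, 3] → torsion [3, 3]

Answer: M ≅ ℤ^1 ⊕ ℤ/3 ⊕ ℤ/3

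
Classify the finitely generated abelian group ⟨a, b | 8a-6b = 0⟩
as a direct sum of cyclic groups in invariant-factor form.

Answer: M ≅ ℤ^1 ⊕ ℤ/2

Derivation:
rank_ℚ(R)=1; free=2−1=1
SNF(R) diag = [2] → torsion [2]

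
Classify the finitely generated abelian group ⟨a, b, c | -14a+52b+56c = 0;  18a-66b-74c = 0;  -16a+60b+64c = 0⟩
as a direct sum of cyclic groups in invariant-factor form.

rank_ℚ(R)=3; free=3−3=0
SNF(R) diag = [2, 2, 4] → torsion [2, 2, 4]

Answer: M ≅ ℤ/2 ⊕ ℤ/2 ⊕ ℤ/4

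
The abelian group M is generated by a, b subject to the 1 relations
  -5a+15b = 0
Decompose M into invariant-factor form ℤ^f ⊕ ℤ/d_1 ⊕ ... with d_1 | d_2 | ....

Answer: M ≅ ℤ^1 ⊕ ℤ/5

Derivation:
rank_ℚ(R)=1; free=2−1=1
SNF(R) diag = [5] → torsion [5]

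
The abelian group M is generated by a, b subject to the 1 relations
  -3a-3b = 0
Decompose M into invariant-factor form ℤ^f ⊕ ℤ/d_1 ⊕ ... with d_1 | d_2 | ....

Answer: M ≅ ℤ^1 ⊕ ℤ/3

Derivation:
rank_ℚ(R)=1; free=2−1=1
SNF(R) diag = [3] → torsion [3]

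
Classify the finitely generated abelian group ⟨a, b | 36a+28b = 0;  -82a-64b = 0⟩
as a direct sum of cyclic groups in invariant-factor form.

Answer: M ≅ ℤ/2 ⊕ ℤ/4

Derivation:
rank_ℚ(R)=2; free=2−2=0
SNF(R) diag = [2, 4] → torsion [2, 4]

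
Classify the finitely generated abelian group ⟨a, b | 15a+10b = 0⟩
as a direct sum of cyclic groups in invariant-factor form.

rank_ℚ(R)=1; free=2−1=1
SNF(R) diag = [5] → torsion [5]

Answer: M ≅ ℤ^1 ⊕ ℤ/5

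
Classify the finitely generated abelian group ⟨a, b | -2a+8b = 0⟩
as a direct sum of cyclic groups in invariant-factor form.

rank_ℚ(R)=1; free=2−1=1
SNF(R) diag = [2] → torsion [2]

Answer: M ≅ ℤ^1 ⊕ ℤ/2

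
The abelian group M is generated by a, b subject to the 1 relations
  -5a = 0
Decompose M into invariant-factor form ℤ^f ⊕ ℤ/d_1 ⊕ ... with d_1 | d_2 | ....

rank_ℚ(R)=1; free=2−1=1
SNF(R) diag = [5] → torsion [5]

Answer: M ≅ ℤ^1 ⊕ ℤ/5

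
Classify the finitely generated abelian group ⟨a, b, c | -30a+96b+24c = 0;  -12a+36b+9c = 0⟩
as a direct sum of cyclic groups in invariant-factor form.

rank_ℚ(R)=2; free=3−2=1
SNF(R) diag = [3, 6] → torsion [3, 6]

Answer: M ≅ ℤ^1 ⊕ ℤ/3 ⊕ ℤ/6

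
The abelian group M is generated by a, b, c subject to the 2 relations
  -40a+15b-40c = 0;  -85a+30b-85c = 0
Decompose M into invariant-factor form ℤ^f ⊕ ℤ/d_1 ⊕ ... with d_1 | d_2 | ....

Answer: M ≅ ℤ^1 ⊕ ℤ/5 ⊕ ℤ/15

Derivation:
rank_ℚ(R)=2; free=3−2=1
SNF(R) diag = [5, 15] → torsion [5, 15]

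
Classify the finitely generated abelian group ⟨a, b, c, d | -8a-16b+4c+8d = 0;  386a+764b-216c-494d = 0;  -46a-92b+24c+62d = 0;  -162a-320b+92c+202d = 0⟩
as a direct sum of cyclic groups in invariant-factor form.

rank_ℚ(R)=4; free=4−4=0
SNF(R) diag = [2, 4, 4, 12] → torsion [2, 4, 4, 12]

Answer: M ≅ ℤ/2 ⊕ ℤ/4 ⊕ ℤ/4 ⊕ ℤ/12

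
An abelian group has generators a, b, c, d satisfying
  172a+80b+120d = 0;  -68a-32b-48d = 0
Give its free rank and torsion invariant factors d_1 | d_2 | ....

rank_ℚ(R)=2; free=4−2=2
SNF(R) diag = [4, 8] → torsion [4, 8]

Answer: M ≅ ℤ^2 ⊕ ℤ/4 ⊕ ℤ/8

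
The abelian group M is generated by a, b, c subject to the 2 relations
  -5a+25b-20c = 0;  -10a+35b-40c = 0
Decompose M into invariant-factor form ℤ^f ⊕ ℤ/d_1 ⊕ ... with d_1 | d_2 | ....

rank_ℚ(R)=2; free=3−2=1
SNF(R) diag = [5, 15] → torsion [5, 15]

Answer: M ≅ ℤ^1 ⊕ ℤ/5 ⊕ ℤ/15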